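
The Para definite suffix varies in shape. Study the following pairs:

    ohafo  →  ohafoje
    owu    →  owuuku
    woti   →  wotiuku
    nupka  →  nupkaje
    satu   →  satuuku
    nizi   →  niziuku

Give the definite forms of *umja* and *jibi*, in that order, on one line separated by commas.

The suffix is conditioned by the last vowel: -uku when the last vowel of the stem is a high vowel (*owu*, *woti*, *satu*, *nizi*); -je when the last vowel of the stem is a non-high vowel (*ohafo*, *nupka*).
*umja* — last vowel /a/ (a non-high vowel) → -je → *umjaje*.
Since the last vowel of *jibi* is /i/ (a high vowel), it takes -uku, giving *jibiuku*.

umjaje, jibiuku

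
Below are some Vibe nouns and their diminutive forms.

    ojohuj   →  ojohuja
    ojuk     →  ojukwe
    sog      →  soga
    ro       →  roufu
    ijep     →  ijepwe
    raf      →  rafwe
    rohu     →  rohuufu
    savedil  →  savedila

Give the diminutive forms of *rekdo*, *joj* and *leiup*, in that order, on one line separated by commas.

rekdoufu, joja, leiupwe

The suffix is conditioned by the final sound: -we when the stem ends in a voiceless consonant (*ojuk*, *ijep*, *raf*); -a when the stem ends in a voiced consonant (*ojohuj*, *sog*, *savedil*); -ufu when the stem ends in a vowel (*ro*, *rohu*).
*rekdo* — final sound /o/ (a vowel) → -ufu → *rekdoufu*.
*joj* — final sound /j/ (a voiced consonant) → -a → *joja*.
*leiup* — final sound /p/ (a voiceless consonant) → -we → *leiupwe*.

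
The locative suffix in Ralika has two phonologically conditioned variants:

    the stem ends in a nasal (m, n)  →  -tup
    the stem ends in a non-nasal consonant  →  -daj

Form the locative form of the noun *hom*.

*hom*: final consonant = /m/, a nasal → -tup → *homtup*.

homtup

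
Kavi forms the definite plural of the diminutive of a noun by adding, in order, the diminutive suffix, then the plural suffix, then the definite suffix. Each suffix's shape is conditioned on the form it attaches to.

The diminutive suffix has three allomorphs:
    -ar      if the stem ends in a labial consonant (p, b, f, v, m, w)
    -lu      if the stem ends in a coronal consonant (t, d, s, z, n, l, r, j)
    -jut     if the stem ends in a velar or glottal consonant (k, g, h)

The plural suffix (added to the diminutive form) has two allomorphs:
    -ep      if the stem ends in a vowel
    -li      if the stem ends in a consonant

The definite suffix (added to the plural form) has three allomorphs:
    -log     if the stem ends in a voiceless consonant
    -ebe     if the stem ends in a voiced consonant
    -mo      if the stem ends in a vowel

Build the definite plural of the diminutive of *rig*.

rigjutlimo

*rig*: final consonant = /g/, velar/glottal → -jut → *rigjut*.
The final sound of the diminutive form *rigjut* is /t/, which is a consonant, so the plural suffix is -li, giving *rigjutli*.
The plural form *rigjutli*: final sound = /i/, a vowel → -mo → *rigjutlimo*.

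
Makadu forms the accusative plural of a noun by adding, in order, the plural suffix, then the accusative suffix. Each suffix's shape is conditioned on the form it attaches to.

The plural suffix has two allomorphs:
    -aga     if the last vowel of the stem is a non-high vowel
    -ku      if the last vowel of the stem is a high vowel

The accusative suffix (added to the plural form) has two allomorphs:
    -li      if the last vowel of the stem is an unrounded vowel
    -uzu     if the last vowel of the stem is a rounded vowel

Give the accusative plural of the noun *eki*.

The last vowel of *eki* is /i/, which is a high vowel, so the plural suffix is -ku, giving *ekiku*.
The last vowel of the plural form *ekiku* is /u/, which is a rounded vowel, so the accusative suffix is -uzu, giving *ekikuuzu*.

ekikuuzu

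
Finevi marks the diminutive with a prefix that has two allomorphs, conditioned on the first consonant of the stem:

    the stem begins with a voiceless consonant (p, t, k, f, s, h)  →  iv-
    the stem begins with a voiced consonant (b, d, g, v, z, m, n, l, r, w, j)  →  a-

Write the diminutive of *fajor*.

ivfajor

Since the first consonant of *fajor* is /f/ (voiceless), it takes iv-, giving *ivfajor*.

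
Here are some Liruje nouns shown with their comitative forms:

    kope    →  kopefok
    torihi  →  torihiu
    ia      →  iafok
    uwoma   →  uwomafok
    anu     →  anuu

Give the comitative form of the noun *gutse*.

The suffix is conditioned by the last vowel: -u when the last vowel of the stem is a high vowel (*torihi*, *anu*); -fok when the last vowel of the stem is a non-high vowel (*kope*, *ia*, *uwoma*).
*gutse*: last vowel = /e/, a non-high vowel → -fok → *gutsefok*.

gutsefok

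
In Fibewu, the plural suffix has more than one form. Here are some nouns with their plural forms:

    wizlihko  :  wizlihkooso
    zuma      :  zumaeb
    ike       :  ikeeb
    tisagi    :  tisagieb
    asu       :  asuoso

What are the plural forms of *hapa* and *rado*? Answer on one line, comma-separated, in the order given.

Looking at the last vowel of each stem: -oso when the last vowel of the stem is a rounded vowel (*wizlihko*, *asu*); -eb when the last vowel of the stem is an unrounded vowel (*zuma*, *ike*, *tisagi*).
Since the last vowel of *hapa* is /a/ (an unrounded vowel), it takes -eb, giving *hapaeb*.
Since the last vowel of *rado* is /o/ (a rounded vowel), it takes -oso, giving *radooso*.

hapaeb, radooso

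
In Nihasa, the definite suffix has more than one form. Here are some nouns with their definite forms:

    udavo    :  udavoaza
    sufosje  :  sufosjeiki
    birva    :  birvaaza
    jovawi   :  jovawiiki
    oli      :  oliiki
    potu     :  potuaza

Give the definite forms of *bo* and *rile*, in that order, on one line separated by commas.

boaza, rileiki

The suffix is conditioned by the last vowel: -iki when the last vowel of the stem is a front vowel (*sufosje*, *jovawi*, *oli*); -aza when the last vowel of the stem is a back vowel (*udavo*, *birva*, *potu*).
*bo* — last vowel /o/ (a back vowel) → -aza → *boaza*.
*rile* — last vowel /e/ (a front vowel) → -iki → *rileiki*.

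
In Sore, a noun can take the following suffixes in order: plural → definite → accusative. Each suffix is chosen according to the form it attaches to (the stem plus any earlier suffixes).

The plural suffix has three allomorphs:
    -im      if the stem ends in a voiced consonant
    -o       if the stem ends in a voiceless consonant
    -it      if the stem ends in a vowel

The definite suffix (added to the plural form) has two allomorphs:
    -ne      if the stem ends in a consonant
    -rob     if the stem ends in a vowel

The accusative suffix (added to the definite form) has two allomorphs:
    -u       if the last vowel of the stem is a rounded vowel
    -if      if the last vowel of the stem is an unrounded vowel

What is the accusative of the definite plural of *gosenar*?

gosenarimneif

*gosenar* — final sound /r/ (a voiced consonant) → -im → *gosenarim*.
The plural form *gosenarim* — final sound /m/ (a consonant) → -ne → *gosenarimne*.
Since the last vowel of the definite form *gosenarimne* is /e/ (an unrounded vowel), it takes -if, giving *gosenarimneif*.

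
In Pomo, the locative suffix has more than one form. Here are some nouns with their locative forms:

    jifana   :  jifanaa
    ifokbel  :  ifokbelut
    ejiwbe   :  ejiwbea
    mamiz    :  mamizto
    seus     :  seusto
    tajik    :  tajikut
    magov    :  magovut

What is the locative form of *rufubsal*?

rufubsalut

The pattern is sibilance of the final sound: -to when the stem ends in a sibilant (*mamiz*, *seus*); -ut when the stem ends in a non-sibilant consonant (*ifokbel*, *tajik*, *magov*); -a when the stem ends in a vowel (*jifana*, *ejiwbe*).
*rufubsal*: final sound = /l/, a non-sibilant consonant → -ut → *rufubsalut*.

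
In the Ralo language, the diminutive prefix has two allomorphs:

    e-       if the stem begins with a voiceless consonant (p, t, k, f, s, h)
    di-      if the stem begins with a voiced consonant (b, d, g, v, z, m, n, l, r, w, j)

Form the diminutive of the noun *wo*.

diwo

*wo*: first consonant = /w/, voiced → di- → *diwo*.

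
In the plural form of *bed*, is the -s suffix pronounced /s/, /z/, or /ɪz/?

The stem *bed* ends in a voiced non-sibilant sound.
The plural suffix surfaces as /ɪz/ after sibilants, /s/ after other voiceless consonants, and /z/ after other voiced sounds.
So the plural -s on *bed* is pronounced /z/.

/z/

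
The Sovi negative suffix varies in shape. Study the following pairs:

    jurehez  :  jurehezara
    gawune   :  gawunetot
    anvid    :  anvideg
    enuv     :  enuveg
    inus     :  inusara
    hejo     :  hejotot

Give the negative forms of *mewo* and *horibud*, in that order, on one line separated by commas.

The suffix is conditioned by the final sound: -ara when the stem ends in a sibilant (*jurehez*, *inus*); -eg when the stem ends in a non-sibilant consonant (*anvid*, *enuv*); -tot when the stem ends in a vowel (*gawune*, *hejo*).
The final sound of *mewo* is /o/, which is a vowel, so the suffix is -tot, giving *mewotot*.
*horibud*: final sound = /d/, a non-sibilant consonant → -eg → *horibudeg*.

mewotot, horibudeg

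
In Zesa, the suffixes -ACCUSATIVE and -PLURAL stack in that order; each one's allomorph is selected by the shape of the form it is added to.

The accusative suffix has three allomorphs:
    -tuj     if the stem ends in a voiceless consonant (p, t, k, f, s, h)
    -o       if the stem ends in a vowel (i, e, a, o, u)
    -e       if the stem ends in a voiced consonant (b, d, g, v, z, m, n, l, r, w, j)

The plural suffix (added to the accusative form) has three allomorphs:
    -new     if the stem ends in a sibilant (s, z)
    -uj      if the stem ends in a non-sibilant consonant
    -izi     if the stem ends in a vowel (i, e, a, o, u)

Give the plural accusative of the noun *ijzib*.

ijzibeizi

The final sound of *ijzib* is /b/, which is a voiced consonant, so the accusative suffix is -e, giving *ijzibe*.
The accusative form *ijzibe*: final sound = /e/, a vowel → -izi → *ijzibeizi*.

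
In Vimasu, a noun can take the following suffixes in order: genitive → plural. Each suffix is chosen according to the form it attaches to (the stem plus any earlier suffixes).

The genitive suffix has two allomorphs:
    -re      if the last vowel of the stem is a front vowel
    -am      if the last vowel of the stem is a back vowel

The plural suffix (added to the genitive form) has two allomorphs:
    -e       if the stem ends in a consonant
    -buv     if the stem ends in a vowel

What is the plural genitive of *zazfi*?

*zazfi*: last vowel = /i/, a front vowel → -re → *zazfire*.
The genitive form *zazfire* — final sound /e/ (a vowel) → -buv → *zazfirebuv*.

zazfirebuv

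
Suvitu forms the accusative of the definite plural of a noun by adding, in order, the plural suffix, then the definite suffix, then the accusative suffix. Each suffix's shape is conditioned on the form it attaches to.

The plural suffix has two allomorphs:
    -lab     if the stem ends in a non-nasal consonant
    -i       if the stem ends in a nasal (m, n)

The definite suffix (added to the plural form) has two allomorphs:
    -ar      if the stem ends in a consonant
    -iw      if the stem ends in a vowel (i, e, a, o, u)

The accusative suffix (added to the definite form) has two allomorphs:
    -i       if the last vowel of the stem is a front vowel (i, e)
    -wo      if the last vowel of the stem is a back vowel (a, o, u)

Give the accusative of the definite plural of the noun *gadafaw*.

The final consonant of *gadafaw* is /w/, which is non-nasal, so the plural suffix is -lab, giving *gadafawlab*.
The plural form *gadafawlab*: final sound = /b/, a consonant → -ar → *gadafawlabar*.
Since the last vowel of the definite form *gadafawlabar* is /a/ (a back vowel), it takes -wo, giving *gadafawlabarwo*.

gadafawlabarwo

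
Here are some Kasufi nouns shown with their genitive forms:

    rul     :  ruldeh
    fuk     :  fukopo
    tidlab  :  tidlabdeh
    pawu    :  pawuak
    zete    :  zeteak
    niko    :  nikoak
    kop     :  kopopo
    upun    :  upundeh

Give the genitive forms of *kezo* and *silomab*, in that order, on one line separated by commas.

The pattern is voicing of the final sound: -opo when the stem ends in a voiceless consonant (*fuk*, *kop*); -deh when the stem ends in a voiced consonant (*rul*, *tidlab*, *upun*); -ak when the stem ends in a vowel (*pawu*, *zete*, *niko*).
*kezo* — final sound /o/ (a vowel) → -ak → *kezoak*.
*silomab* — final sound /b/ (a voiced consonant) → -deh → *silomabdeh*.

kezoak, silomabdeh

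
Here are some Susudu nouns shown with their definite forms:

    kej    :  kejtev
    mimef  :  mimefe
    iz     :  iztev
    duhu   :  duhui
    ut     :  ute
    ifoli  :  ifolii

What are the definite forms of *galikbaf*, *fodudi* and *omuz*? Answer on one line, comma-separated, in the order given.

Looking at the final sound of each stem: -e when the stem ends in a voiceless consonant (*mimef*, *ut*); -tev when the stem ends in a voiced consonant (*kej*, *iz*); -i when the stem ends in a vowel (*duhu*, *ifoli*).
Since the final sound of *galikbaf* is /f/ (a voiceless consonant), it takes -e, giving *galikbafe*.
*fodudi* — final sound /i/ (a vowel) → -i → *fodudii*.
*omuz* — final sound /z/ (a voiced consonant) → -tev → *omuztev*.

galikbafe, fodudii, omuztev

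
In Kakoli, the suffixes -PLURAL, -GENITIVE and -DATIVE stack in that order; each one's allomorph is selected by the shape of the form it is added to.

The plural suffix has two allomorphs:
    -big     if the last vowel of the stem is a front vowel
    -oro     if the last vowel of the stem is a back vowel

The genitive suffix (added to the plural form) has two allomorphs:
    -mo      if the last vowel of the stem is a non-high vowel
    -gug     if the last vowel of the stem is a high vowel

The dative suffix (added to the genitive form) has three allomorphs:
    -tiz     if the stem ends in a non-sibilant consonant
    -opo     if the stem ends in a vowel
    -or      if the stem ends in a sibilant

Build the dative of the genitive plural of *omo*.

Since the last vowel of *omo* is /o/ (a back vowel), it takes -oro, giving *omooro*.
The plural form *omooro* — last vowel /o/ (a non-high vowel) → -mo → *omooromo*.
The genitive form *omooromo* — final sound /o/ (a vowel) → -opo → *omooromoopo*.

omooromoopo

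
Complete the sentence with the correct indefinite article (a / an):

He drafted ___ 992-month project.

a

The indefinite article is chosen by the initial *sound* of the following word, not its spelling.
The number *992* is spoken "nine hundred …", beginning with /naɪn/ — a consonant sound.
So the article is *a*: He drafted a 992-month project.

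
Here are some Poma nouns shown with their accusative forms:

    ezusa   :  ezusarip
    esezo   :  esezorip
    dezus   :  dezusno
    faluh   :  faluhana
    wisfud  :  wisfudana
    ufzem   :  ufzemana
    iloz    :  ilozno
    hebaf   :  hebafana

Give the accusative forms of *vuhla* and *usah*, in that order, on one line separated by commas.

vuhlarip, usahana

The alternation tracks the final sound of the stem — -no when the stem ends in a sibilant (*dezus*, *iloz*); -ana when the stem ends in a non-sibilant consonant (*faluh*, *wisfud*, *ufzem*, *hebaf*); -rip when the stem ends in a vowel (*ezusa*, *esezo*).
The final sound of *vuhla* is /a/, which is a vowel, so the suffix is -rip, giving *vuhlarip*.
Since the final sound of *usah* is /h/ (a non-sibilant consonant), it takes -ana, giving *usahana*.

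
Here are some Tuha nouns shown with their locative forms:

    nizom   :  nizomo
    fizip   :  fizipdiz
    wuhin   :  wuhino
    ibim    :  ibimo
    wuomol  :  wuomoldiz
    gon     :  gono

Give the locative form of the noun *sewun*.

sewuno

The pattern is nasality of the final consonant: -o when the stem ends in a nasal (*nizom*, *wuhin*, *ibim*, *gon*); -diz when the stem ends in a non-nasal consonant (*fizip*, *wuomol*).
*sewun* — final consonant /n/ (a nasal) → -o → *sewuno*.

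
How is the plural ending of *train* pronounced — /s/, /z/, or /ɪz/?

The stem *train* ends in a voiced non-sibilant sound.
The plural suffix surfaces as /ɪz/ after sibilants, /s/ after other voiceless consonants, and /z/ after other voiced sounds.
So the plural -s on *train* is pronounced /z/.

/z/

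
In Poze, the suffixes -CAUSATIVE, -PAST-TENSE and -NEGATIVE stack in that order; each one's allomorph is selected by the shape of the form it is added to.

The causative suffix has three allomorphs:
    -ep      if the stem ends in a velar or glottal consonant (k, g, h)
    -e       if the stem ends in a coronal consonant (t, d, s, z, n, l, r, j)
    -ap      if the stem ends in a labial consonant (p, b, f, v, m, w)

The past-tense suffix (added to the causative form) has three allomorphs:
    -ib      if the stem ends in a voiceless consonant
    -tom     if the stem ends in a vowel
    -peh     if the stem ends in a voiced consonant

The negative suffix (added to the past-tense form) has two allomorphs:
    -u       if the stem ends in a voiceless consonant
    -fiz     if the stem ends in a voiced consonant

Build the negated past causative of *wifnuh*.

wifnuhepibfiz

Since the final consonant of *wifnuh* is /h/ (velar/glottal), it takes -ep, giving *wifnuhep*.
The causative form *wifnuhep*: final sound = /p/, a voiceless consonant → -ib → *wifnuhepib*.
Since the final consonant of the past-tense form *wifnuhepib* is /b/ (voiced), it takes -fiz, giving *wifnuhepibfiz*.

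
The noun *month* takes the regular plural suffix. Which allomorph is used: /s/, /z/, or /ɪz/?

The stem *month* ends in a voiceless non-sibilant consonant.
The plural suffix surfaces as /ɪz/ after sibilants, /s/ after other voiceless consonants, and /z/ after other voiced sounds.
So the plural -s on *month* is pronounced /s/.

/s/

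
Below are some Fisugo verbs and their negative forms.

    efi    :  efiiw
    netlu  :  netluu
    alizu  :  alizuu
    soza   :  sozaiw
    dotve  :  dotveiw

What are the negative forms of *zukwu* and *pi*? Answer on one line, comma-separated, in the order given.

zukwuu, piiw

The suffix is conditioned by the last vowel: -u when the last vowel of the stem is a rounded vowel (*netlu*, *alizu*); -iw when the last vowel of the stem is an unrounded vowel (*efi*, *soza*, *dotve*).
The last vowel of *zukwu* is /u/, which is a rounded vowel, so the suffix is -u, giving *zukwuu*.
*pi*: last vowel = /i/, an unrounded vowel → -iw → *piiw*.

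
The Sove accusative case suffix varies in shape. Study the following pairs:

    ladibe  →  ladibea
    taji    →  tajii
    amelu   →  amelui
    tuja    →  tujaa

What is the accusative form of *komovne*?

The alternation tracks the last vowel of the stem — -i when the last vowel of the stem is a high vowel (*taji*, *amelu*); -a when the last vowel of the stem is a non-high vowel (*ladibe*, *tuja*).
Since the last vowel of *komovne* is /e/ (a non-high vowel), it takes -a, giving *komovnea*.

komovnea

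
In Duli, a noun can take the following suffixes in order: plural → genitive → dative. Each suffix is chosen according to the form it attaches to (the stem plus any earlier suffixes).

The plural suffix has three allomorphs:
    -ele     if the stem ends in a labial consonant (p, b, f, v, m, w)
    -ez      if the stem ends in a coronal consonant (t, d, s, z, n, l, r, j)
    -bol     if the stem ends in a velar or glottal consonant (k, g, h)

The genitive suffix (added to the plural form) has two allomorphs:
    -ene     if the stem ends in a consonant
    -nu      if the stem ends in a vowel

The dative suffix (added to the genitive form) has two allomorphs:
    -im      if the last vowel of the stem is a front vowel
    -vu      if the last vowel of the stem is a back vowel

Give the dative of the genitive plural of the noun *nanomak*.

nanomakboleneim

The final consonant of *nanomak* is /k/, which is velar/glottal, so the plural suffix is -bol, giving *nanomakbol*.
The plural form *nanomakbol* — final sound /l/ (a consonant) → -ene → *nanomakbolene*.
The genitive form *nanomakbolene*: last vowel = /e/, a front vowel → -im → *nanomakboleneim*.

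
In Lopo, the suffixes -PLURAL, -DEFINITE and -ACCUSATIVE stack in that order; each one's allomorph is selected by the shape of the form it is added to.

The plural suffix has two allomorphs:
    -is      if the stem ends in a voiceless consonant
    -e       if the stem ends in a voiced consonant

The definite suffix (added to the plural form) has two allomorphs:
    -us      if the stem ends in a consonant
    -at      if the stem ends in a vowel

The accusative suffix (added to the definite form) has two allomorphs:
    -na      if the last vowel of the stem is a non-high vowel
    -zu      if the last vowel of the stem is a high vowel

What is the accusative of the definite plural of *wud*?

*wud*: final consonant = /d/, voiced → -e → *wude*.
The plural form *wude*: final sound = /e/, a vowel → -at → *wudeat*.
Since the last vowel of the definite form *wudeat* is /a/ (a non-high vowel), it takes -na, giving *wudeatna*.

wudeatna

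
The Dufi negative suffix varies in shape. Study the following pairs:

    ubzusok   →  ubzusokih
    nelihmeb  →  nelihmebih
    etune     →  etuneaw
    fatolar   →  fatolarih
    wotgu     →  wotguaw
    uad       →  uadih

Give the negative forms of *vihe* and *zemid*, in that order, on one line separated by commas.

Looking at the final sound of each stem: -ih when the stem ends in a consonant (*ubzusok*, *nelihmeb*, *fatolar*, *uad*); -aw when the stem ends in a vowel (*etune*, *wotgu*).
*vihe*: final sound = /e/, a vowel → -aw → *viheaw*.
*zemid* — final sound /d/ (a consonant) → -ih → *zemidih*.

viheaw, zemidih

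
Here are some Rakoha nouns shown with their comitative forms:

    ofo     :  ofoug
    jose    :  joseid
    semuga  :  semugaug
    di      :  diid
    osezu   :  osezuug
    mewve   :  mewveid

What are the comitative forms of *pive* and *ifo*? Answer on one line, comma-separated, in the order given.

The alternation tracks the last vowel of the stem — -id when the last vowel of the stem is a front vowel (*jose*, *di*, *mewve*); -ug when the last vowel of the stem is a back vowel (*ofo*, *semuga*, *osezu*).
The last vowel of *pive* is /e/, which is a front vowel, so the suffix is -id, giving *piveid*.
*ifo*: last vowel = /o/, a back vowel → -ug → *ifoug*.

piveid, ifoug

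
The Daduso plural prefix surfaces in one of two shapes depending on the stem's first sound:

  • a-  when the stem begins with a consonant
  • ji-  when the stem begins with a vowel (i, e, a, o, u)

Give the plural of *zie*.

azie

The first sound of *zie* is /z/, which is a consonant, so the prefix is a-, giving *azie*.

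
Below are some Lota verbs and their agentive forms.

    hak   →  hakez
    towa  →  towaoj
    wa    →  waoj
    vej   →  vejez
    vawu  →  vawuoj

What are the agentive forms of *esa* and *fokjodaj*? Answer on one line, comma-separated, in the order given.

The pattern is consonant vs. vowel: -ez when the stem ends in a consonant (*hak*, *vej*); -oj when the stem ends in a vowel (*towa*, *wa*, *vawu*).
*esa* — final sound /a/ (a vowel) → -oj → *esaoj*.
*fokjodaj* — final sound /j/ (a consonant) → -ez → *fokjodajez*.

esaoj, fokjodajez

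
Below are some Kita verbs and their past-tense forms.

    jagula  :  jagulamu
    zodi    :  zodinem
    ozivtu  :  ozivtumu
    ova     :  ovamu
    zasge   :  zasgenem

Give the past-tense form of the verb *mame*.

Looking at the last vowel of each stem: -nem when the last vowel of the stem is a front vowel (*zodi*, *zasge*); -mu when the last vowel of the stem is a back vowel (*jagula*, *ozivtu*, *ova*).
*mame*: last vowel = /e/, a front vowel → -nem → *mamenem*.

mamenem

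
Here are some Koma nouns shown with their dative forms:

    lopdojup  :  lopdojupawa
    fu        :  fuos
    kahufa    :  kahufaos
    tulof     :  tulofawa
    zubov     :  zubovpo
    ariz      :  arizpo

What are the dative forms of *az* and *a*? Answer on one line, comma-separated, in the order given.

The alternation tracks the final sound of the stem — -awa when the stem ends in a voiceless consonant (*lopdojup*, *tulof*); -po when the stem ends in a voiced consonant (*zubov*, *ariz*); -os when the stem ends in a vowel (*fu*, *kahufa*).
Since the final sound of *az* is /z/ (a voiced consonant), it takes -po, giving *azpo*.
*a* — final sound /a/ (a vowel) → -os → *aos*.

azpo, aos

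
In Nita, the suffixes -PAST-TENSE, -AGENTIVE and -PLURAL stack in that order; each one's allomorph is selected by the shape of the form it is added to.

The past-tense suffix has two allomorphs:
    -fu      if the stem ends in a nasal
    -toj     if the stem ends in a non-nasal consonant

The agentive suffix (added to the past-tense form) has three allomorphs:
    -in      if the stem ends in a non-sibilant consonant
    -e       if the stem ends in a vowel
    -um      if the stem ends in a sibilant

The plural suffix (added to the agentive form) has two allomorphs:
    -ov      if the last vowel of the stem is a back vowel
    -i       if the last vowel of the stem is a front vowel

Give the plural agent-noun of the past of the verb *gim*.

The final consonant of *gim* is /m/, which is a nasal, so the past-tense suffix is -fu, giving *gimfu*.
The final sound of the past-tense form *gimfu* is /u/, which is a vowel, so the agentive suffix is -e, giving *gimfue*.
Since the last vowel of the agentive form *gimfue* is /e/ (a front vowel), it takes -i, giving *gimfuei*.

gimfuei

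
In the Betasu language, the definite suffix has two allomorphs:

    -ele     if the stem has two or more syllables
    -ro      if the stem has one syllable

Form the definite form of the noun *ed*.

With one syllable, *ed* takes -ro → *edro*.

edro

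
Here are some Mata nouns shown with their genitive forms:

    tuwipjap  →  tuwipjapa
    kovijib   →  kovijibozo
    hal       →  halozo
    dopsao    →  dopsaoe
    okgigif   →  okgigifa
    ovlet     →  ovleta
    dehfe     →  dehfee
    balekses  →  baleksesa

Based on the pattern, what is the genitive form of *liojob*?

The pattern is voicing of the final sound: -a when the stem ends in a voiceless consonant (*tuwipjap*, *okgigif*, *ovlet*, *balekses*); -ozo when the stem ends in a voiced consonant (*kovijib*, *hal*); -e when the stem ends in a vowel (*dopsao*, *dehfe*).
*liojob*: final sound = /b/, a voiced consonant → -ozo → *liojobozo*.

liojobozo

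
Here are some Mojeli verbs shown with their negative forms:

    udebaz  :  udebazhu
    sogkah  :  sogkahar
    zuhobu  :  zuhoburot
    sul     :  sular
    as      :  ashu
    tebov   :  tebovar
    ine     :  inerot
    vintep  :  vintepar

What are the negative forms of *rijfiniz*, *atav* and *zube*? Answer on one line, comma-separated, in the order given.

rijfinizhu, atavar, zuberot

The alternation tracks the final sound of the stem — -hu when the stem ends in a sibilant (*udebaz*, *as*); -ar when the stem ends in a non-sibilant consonant (*sogkah*, *sul*, *tebov*, *vintep*); -rot when the stem ends in a vowel (*zuhobu*, *ine*).
*rijfiniz* — final sound /z/ (a sibilant) → -hu → *rijfinizhu*.
The final sound of *atav* is /v/, which is a non-sibilant consonant, so the suffix is -ar, giving *atavar*.
*zube* — final sound /e/ (a vowel) → -rot → *zuberot*.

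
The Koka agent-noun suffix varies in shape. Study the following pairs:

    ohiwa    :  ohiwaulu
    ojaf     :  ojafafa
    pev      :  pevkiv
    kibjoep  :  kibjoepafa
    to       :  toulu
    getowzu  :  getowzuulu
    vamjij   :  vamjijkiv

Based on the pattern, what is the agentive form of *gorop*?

The pattern is voicing of the final sound: -afa when the stem ends in a voiceless consonant (*ojaf*, *kibjoep*); -kiv when the stem ends in a voiced consonant (*pev*, *vamjij*); -ulu when the stem ends in a vowel (*ohiwa*, *to*, *getowzu*).
*gorop* — final sound /p/ (a voiceless consonant) → -afa → *goropafa*.

goropafa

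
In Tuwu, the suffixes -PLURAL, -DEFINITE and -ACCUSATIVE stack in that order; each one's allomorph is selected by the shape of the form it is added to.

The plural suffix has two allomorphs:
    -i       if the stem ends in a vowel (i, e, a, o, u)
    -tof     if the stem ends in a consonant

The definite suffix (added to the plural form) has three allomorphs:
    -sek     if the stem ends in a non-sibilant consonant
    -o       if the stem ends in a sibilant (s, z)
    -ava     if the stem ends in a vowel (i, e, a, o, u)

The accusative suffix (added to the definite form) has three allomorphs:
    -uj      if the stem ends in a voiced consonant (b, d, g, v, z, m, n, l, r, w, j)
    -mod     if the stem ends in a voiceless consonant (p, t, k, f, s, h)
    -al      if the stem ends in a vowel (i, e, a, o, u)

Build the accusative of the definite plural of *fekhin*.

The final sound of *fekhin* is /n/, which is a consonant, so the plural suffix is -tof, giving *fekhintof*.
Since the final sound of the plural form *fekhintof* is /f/ (a non-sibilant consonant), it takes -sek, giving *fekhintofsek*.
Since the final sound of the definite form *fekhintofsek* is /k/ (a voiceless consonant), it takes -mod, giving *fekhintofsekmod*.

fekhintofsekmod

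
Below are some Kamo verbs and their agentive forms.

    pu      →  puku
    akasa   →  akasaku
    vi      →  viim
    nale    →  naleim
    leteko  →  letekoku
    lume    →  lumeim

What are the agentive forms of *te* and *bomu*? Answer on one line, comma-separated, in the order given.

teim, bomuku

The pattern is front/back vowel harmony: -im when the last vowel of the stem is a front vowel (*vi*, *nale*, *lume*); -ku when the last vowel of the stem is a back vowel (*pu*, *akasa*, *leteko*).
Since the last vowel of *te* is /e/ (a front vowel), it takes -im, giving *teim*.
*bomu*: last vowel = /u/, a back vowel → -ku → *bomuku*.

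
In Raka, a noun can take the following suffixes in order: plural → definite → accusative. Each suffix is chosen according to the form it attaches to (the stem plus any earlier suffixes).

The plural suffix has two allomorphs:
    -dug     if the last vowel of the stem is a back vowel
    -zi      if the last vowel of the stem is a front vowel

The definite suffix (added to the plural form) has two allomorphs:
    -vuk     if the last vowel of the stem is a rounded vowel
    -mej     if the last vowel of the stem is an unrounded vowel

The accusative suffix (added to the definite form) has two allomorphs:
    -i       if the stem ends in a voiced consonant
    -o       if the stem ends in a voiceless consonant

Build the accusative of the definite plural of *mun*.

The last vowel of *mun* is /u/, which is a back vowel, so the plural suffix is -dug, giving *mundug*.
The plural form *mundug*: last vowel = /u/, a rounded vowel → -vuk → *mundugvuk*.
Since the final consonant of the definite form *mundugvuk* is /k/ (voiceless), it takes -o, giving *mundugvuko*.

mundugvuko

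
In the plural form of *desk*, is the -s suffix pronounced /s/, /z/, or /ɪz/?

The stem *desk* ends in a voiceless non-sibilant consonant.
The plural suffix surfaces as /ɪz/ after sibilants, /s/ after other voiceless consonants, and /z/ after other voiced sounds.
So the plural -s on *desk* is pronounced /s/.

/s/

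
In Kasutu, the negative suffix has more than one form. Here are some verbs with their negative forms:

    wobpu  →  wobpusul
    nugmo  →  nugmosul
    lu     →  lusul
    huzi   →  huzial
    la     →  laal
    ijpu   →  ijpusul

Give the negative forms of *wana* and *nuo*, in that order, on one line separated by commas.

Looking at the last vowel of each stem: -sul when the last vowel of the stem is a rounded vowel (*wobpu*, *nugmo*, *lu*, *ijpu*); -al when the last vowel of the stem is an unrounded vowel (*huzi*, *la*).
*wana*: last vowel = /a/, an unrounded vowel → -al → *wanaal*.
The last vowel of *nuo* is /o/, which is a rounded vowel, so the suffix is -sul, giving *nuosul*.

wanaal, nuosul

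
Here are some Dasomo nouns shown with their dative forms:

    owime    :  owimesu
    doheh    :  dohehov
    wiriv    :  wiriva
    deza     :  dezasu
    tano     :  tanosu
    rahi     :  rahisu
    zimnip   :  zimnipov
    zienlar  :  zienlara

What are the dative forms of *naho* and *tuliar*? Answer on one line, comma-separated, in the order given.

nahosu, tuliara

The pattern is voicing of the final sound: -ov when the stem ends in a voiceless consonant (*doheh*, *zimnip*); -a when the stem ends in a voiced consonant (*wiriv*, *zienlar*); -su when the stem ends in a vowel (*owime*, *deza*, *tano*, *rahi*).
*naho*: final sound = /o/, a vowel → -su → *nahosu*.
The final sound of *tuliar* is /r/, which is a voiced consonant, so the suffix is -a, giving *tuliara*.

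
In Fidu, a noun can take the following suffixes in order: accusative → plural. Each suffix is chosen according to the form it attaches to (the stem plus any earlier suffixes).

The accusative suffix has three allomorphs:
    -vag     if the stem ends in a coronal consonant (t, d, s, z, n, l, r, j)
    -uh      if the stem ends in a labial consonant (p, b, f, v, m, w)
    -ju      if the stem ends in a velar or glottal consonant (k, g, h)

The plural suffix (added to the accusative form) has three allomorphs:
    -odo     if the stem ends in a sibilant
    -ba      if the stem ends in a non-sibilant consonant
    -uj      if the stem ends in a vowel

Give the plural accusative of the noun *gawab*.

gawabuhba

*gawab* — final consonant /b/ (labial) → -uh → *gawabuh*.
The accusative form *gawabuh*: final sound = /h/, a non-sibilant consonant → -ba → *gawabuhba*.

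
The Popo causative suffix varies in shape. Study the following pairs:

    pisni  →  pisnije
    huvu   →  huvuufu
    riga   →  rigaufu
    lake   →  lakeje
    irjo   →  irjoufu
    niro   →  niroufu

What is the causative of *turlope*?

turlopeje

The alternation tracks the last vowel of the stem — -je when the last vowel of the stem is a front vowel (*pisni*, *lake*); -ufu when the last vowel of the stem is a back vowel (*huvu*, *riga*, *irjo*, *niro*).
The last vowel of *turlope* is /e/, which is a front vowel, so the suffix is -je, giving *turlopeje*.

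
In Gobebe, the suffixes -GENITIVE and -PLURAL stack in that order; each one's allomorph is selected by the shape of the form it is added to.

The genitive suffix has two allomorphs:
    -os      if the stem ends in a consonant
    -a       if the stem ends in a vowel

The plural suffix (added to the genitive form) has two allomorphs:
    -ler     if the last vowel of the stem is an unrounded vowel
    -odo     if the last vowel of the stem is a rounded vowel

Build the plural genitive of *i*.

ialer

Since the final sound of *i* is /i/ (a vowel), it takes -a, giving *ia*.
Since the last vowel of the genitive form *ia* is /a/ (an unrounded vowel), it takes -ler, giving *ialer*.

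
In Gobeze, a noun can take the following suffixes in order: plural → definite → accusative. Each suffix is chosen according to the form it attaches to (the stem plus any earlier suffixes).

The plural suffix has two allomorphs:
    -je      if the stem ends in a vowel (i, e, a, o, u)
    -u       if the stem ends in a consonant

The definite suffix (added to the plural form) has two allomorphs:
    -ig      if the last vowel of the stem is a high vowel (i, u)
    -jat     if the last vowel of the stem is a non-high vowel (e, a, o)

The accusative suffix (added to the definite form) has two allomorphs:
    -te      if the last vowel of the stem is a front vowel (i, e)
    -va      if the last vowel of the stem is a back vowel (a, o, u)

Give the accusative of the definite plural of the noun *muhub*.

*muhub* — final sound /b/ (a consonant) → -u → *muhubu*.
The plural form *muhubu* — last vowel /u/ (a high vowel) → -ig → *muhubuig*.
Since the last vowel of the definite form *muhubuig* is /i/ (a front vowel), it takes -te, giving *muhubuigte*.

muhubuigte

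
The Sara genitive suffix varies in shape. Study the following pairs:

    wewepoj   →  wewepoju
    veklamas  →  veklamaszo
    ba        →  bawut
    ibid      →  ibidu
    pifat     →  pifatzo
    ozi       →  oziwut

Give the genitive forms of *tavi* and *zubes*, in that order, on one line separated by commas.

taviwut, zubeszo

Looking at the final sound of each stem: -zo when the stem ends in a voiceless consonant (*veklamas*, *pifat*); -u when the stem ends in a voiced consonant (*wewepoj*, *ibid*); -wut when the stem ends in a vowel (*ba*, *ozi*).
The final sound of *tavi* is /i/, which is a vowel, so the suffix is -wut, giving *taviwut*.
The final sound of *zubes* is /s/, which is a voiceless consonant, so the suffix is -zo, giving *zubeszo*.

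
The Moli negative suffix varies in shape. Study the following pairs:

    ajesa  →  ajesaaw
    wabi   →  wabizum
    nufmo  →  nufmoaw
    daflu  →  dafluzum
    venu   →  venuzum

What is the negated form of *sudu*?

suduzum

The alternation tracks the last vowel of the stem — -zum when the last vowel of the stem is a high vowel (*wabi*, *daflu*, *venu*); -aw when the last vowel of the stem is a non-high vowel (*ajesa*, *nufmo*).
*sudu* — last vowel /u/ (a high vowel) → -zum → *suduzum*.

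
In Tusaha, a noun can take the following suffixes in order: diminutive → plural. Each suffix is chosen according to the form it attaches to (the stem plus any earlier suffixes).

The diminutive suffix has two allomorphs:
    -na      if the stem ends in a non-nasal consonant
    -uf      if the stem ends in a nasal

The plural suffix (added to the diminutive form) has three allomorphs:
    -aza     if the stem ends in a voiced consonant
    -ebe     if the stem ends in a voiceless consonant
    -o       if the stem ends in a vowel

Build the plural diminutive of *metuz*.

Since the final consonant of *metuz* is /z/ (non-nasal), it takes -na, giving *metuzna*.
The diminutive form *metuzna* — final sound /a/ (a vowel) → -o → *metuznao*.

metuznao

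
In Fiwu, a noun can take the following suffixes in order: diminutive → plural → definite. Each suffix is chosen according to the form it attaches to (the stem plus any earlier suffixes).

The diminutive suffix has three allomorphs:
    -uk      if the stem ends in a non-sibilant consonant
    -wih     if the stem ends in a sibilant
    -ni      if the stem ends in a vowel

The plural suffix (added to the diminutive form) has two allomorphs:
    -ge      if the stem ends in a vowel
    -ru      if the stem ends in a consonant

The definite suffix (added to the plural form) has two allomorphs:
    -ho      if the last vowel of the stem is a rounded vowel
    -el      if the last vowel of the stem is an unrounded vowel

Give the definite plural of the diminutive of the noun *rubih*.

*rubih* — final sound /h/ (a non-sibilant consonant) → -uk → *rubihuk*.
The diminutive form *rubihuk* — final sound /k/ (a consonant) → -ru → *rubihukru*.
The last vowel of the plural form *rubihukru* is /u/, which is a rounded vowel, so the definite suffix is -ho, giving *rubihukruho*.

rubihukruho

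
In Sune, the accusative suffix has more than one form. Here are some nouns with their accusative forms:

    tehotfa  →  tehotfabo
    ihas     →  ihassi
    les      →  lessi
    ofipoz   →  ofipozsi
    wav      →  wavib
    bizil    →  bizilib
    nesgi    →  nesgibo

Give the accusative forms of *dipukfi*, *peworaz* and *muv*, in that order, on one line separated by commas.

The alternation tracks the final sound of the stem — -si when the stem ends in a sibilant (*ihas*, *les*, *ofipoz*); -ib when the stem ends in a non-sibilant consonant (*wav*, *bizil*); -bo when the stem ends in a vowel (*tehotfa*, *nesgi*).
*dipukfi* — final sound /i/ (a vowel) → -bo → *dipukfibo*.
*peworaz* — final sound /z/ (a sibilant) → -si → *peworazsi*.
Since the final sound of *muv* is /v/ (a non-sibilant consonant), it takes -ib, giving *muvib*.

dipukfibo, peworazsi, muvib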